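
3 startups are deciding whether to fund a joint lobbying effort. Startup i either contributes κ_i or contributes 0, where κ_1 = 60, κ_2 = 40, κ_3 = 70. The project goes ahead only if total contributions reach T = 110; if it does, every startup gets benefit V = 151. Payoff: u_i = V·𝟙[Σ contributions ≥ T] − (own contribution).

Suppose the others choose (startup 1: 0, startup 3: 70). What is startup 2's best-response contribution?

40

Others' total = 70. Contributing 40 brings total to 110 ≥ 110: gain V − κ_2 = 111.
Best response: 40.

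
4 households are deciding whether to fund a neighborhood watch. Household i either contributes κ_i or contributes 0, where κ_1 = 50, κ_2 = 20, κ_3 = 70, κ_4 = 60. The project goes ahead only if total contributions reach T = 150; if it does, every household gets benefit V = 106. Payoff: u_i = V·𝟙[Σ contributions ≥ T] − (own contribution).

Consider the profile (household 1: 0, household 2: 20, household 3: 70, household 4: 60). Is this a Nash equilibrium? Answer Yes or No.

Total = 150 ≥ 150: provided.
Household 1 (pledges 0, payoff 106): pledging 50 → total 200, payoff 56. No gain.
Household 2 (pledges 20, payoff 86): dropping to 0 → total 130, payoff 0. No gain.
Household 3 (pledges 70, payoff 36): dropping to 0 → total 80, payoff 0. No gain.
Household 4 (pledges 60, payoff 46): dropping to 0 → total 90, payoff 0. No gain.

Yes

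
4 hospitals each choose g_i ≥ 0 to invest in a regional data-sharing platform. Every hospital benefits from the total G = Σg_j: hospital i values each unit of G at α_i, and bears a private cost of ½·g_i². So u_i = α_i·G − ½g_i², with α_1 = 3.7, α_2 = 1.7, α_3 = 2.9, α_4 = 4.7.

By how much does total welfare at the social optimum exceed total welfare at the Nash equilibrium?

Hospital i's FOC: ∂u_i/∂g_i = α_i − g_i = 0, so g_i* = α_i.
NE contributions = (3.7, 1.7, 2.9, 4.7); G = 13.
W^NE = (Σα)·G − ½Σα_i² = 13² − ½·47.08 = 145.46.
Planner sets g_i = Σα_j = 13 for every i, so G^SO = 4·13 = 52.
W^SO = (Σα)·G^SO − ½·4·(Σα)² = (4/2)·13² = 338.
Deadweight loss = W^SO − W^NE = 192.54.

192.54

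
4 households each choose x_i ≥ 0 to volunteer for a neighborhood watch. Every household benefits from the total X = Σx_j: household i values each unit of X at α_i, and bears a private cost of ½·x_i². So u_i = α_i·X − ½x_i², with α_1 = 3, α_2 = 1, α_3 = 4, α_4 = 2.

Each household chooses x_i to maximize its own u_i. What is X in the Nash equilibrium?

10

Household i's FOC: ∂u_i/∂x_i = α_i − x_i = 0, so x_i* = α_i.
NE contributions = (3, 1, 4, 2); X = 10.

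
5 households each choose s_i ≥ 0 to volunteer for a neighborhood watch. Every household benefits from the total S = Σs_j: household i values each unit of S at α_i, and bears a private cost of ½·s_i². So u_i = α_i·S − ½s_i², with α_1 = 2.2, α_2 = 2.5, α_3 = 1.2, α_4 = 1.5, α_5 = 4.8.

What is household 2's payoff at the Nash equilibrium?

Household i's FOC: ∂u_i/∂s_i = α_i − s_i = 0, so s_i* = α_i.
NE contributions = (2.2, 2.5, 1.2, 1.5, 4.8); S = 12.2.
u_2 = α_2·S − ½·(s_2)² = 2.5·12.2 − ½·2.5² = 27.375.

27.375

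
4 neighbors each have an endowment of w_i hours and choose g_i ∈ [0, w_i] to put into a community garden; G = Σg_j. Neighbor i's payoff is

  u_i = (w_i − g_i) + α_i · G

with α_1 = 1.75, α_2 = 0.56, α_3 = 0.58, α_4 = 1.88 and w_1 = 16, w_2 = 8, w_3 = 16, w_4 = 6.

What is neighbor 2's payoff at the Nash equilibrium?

∂u_i/∂g_i = α_i − 1, so neighbor i contributes w_i if α_i > 1, else 0.
α_i > 1 for i ∈ {1, 4}; NE contributions (16, 0, 0, 6), G = 22.
u_2 = (8 − 0) + 0.56·22 = 20.32.

20.32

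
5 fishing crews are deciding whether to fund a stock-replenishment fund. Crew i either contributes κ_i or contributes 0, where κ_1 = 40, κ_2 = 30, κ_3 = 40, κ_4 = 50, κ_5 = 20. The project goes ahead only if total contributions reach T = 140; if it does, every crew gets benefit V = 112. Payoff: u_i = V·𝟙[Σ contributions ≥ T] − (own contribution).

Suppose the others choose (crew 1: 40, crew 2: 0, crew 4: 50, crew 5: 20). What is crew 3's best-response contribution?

40

Others' total = 110. Contributing 40 brings total to 150 ≥ 140: gain V − κ_3 = 72.
Best response: 40.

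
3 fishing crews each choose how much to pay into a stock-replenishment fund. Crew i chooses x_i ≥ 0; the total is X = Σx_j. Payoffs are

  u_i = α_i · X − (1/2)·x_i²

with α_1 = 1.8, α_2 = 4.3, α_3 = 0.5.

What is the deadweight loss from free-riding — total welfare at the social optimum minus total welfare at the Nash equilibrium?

Crew i's FOC: ∂u_i/∂x_i = α_i − x_i = 0, so x_i* = α_i.
NE contributions = (1.8, 4.3, 0.5); X = 6.6.
W^NE = (Σα)·X − ½Σα_i² = 6.6² − ½·21.98 = 32.57.
Planner sets x_i = Σα_j = 6.6 for every i, so X^SO = 3·6.6 = 19.8.
W^SO = (Σα)·X^SO − ½·3·(Σα)² = (3/2)·6.6² = 65.34.
Deadweight loss = W^SO − W^NE = 32.77.

32.77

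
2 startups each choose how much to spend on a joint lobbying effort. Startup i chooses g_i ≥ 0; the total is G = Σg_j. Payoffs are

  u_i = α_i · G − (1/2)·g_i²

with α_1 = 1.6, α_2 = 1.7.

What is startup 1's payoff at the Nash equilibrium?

4

Startup i's FOC: ∂u_i/∂g_i = α_i − g_i = 0, so g_i* = α_i.
NE contributions = (1.6, 1.7); G = 3.3.
u_1 = α_1·G − ½·(g_1)² = 1.6·3.3 − ½·1.6² = 4.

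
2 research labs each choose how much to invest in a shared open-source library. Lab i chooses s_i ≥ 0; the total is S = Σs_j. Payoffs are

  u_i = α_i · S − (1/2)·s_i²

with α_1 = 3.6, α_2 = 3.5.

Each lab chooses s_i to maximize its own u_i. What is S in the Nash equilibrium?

7.1

Lab i's FOC: ∂u_i/∂s_i = α_i − s_i = 0, so s_i* = α_i.
NE contributions = (3.6, 3.5); S = 7.1.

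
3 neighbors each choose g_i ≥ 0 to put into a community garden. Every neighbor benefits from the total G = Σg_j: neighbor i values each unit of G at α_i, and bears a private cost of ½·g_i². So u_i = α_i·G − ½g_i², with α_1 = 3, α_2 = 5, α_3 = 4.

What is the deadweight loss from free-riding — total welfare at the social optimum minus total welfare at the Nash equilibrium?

Neighbor i's FOC: ∂u_i/∂g_i = α_i − g_i = 0, so g_i* = α_i.
NE contributions = (3, 5, 4); G = 12.
W^NE = (Σα)·G − ½Σα_i² = 12² − ½·50 = 119.
Planner sets g_i = Σα_j = 12 for every i, so G^SO = 3·12 = 36.
W^SO = (Σα)·G^SO − ½·3·(Σα)² = (3/2)·12² = 216.
Deadweight loss = W^SO − W^NE = 97.

97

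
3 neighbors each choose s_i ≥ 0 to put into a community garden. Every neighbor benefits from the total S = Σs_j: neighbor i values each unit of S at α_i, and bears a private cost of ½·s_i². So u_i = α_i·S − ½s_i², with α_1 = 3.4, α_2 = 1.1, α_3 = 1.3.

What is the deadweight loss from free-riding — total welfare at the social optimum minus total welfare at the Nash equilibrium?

24.05

Neighbor i's FOC: ∂u_i/∂s_i = α_i − s_i = 0, so s_i* = α_i.
NE contributions = (3.4, 1.1, 1.3); S = 5.8.
W^NE = (Σα)·S − ½Σα_i² = 5.8² − ½·14.46 = 26.41.
Planner sets s_i = Σα_j = 5.8 for every i, so S^SO = 3·5.8 = 17.4.
W^SO = (Σα)·S^SO − ½·3·(Σα)² = (3/2)·5.8² = 50.46.
Deadweight loss = W^SO − W^NE = 24.05.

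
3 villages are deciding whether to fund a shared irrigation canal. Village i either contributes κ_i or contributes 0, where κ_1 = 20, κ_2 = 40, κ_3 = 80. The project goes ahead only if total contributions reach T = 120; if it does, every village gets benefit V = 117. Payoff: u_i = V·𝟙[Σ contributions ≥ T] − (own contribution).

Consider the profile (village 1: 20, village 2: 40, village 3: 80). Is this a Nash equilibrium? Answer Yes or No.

Total = 140 ≥ 120: provided.
Village 1 (pledges 20, payoff 97): dropping to 0 → total 120, payoff 117. Profitable deviation.

No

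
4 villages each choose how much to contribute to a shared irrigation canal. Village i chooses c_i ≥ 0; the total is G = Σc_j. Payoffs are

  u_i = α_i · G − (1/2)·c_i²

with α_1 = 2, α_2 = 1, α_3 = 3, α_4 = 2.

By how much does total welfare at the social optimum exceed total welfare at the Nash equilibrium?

Village i's FOC: ∂u_i/∂c_i = α_i − c_i = 0, so c_i* = α_i.
NE contributions = (2, 1, 3, 2); G = 8.
W^NE = (Σα)·G − ½Σα_i² = 8² − ½·18 = 55.
Planner sets c_i = Σα_j = 8 for every i, so G^SO = 4·8 = 32.
W^SO = (Σα)·G^SO − ½·4·(Σα)² = (4/2)·8² = 128.
Deadweight loss = W^SO − W^NE = 73.

73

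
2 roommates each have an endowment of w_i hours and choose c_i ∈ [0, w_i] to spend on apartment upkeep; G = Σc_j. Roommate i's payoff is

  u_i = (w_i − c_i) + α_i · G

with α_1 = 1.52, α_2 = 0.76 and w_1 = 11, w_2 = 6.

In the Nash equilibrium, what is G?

11

∂u_i/∂c_i = α_i − 1, so roommate i contributes w_i if α_i > 1, else 0.
α_i > 1 for i ∈ {1}; NE contributions (11, 0), G = 11.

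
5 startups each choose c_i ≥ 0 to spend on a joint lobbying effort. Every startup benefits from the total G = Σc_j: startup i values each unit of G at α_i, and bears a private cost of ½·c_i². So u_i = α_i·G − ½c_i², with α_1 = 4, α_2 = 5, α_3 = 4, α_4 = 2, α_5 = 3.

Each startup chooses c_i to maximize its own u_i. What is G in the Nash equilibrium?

Startup i's FOC: ∂u_i/∂c_i = α_i − c_i = 0, so c_i* = α_i.
NE contributions = (4, 5, 4, 2, 3); G = 18.

18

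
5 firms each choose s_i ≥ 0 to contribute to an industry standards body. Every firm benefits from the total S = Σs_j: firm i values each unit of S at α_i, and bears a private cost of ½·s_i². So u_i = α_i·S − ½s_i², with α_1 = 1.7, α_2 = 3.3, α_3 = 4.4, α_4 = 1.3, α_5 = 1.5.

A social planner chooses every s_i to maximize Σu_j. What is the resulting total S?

61

Planner FOC: ∂(Σu_j)/∂s_i = (Σα_j) − s_i = 0, so s_i^SO = Σα_j = 12.2 for every i; S^SO = 61.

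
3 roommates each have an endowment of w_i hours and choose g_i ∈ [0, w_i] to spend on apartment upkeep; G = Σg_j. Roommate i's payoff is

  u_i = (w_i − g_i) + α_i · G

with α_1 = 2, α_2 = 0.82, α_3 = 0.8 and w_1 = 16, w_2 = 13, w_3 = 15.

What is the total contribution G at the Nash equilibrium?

16

∂u_i/∂g_i = α_i − 1, so roommate i contributes w_i if α_i > 1, else 0.
α_i > 1 for i ∈ {1}; NE contributions (16, 0, 0), G = 16.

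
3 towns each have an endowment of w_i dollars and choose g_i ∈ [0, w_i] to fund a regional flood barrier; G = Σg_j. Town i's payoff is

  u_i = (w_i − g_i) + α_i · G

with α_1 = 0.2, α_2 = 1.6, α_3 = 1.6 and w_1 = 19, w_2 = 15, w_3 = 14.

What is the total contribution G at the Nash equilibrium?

29

∂u_i/∂g_i = α_i − 1, so town i contributes w_i if α_i > 1, else 0.
α_i > 1 for i ∈ {2, 3}; NE contributions (0, 15, 14), G = 29.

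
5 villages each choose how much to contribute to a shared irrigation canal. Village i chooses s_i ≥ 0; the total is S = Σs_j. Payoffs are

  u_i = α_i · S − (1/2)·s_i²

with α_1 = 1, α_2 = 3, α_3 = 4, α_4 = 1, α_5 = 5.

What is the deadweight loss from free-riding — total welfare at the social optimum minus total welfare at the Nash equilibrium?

320

Village i's FOC: ∂u_i/∂s_i = α_i − s_i = 0, so s_i* = α_i.
NE contributions = (1, 3, 4, 1, 5); S = 14.
W^NE = (Σα)·S − ½Σα_i² = 14² − ½·52 = 170.
Planner sets s_i = Σα_j = 14 for every i, so S^SO = 5·14 = 70.
W^SO = (Σα)·S^SO − ½·5·(Σα)² = (5/2)·14² = 490.
Deadweight loss = W^SO − W^NE = 320.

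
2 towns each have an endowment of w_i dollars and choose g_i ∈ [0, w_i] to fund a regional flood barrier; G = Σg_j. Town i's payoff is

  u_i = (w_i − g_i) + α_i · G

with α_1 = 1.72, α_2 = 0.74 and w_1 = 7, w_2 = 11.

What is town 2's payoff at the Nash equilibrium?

∂u_i/∂g_i = α_i − 1, so town i contributes w_i if α_i > 1, else 0.
α_i > 1 for i ∈ {1}; NE contributions (7, 0), G = 7.
u_2 = (11 − 0) + 0.74·7 = 16.18.

16.18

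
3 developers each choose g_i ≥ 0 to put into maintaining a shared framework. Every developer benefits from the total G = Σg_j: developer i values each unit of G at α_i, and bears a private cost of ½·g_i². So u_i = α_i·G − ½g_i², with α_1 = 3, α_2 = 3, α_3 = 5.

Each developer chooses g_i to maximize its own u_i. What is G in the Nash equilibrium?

Developer i's FOC: ∂u_i/∂g_i = α_i − g_i = 0, so g_i* = α_i.
NE contributions = (3, 3, 5); G = 11.

11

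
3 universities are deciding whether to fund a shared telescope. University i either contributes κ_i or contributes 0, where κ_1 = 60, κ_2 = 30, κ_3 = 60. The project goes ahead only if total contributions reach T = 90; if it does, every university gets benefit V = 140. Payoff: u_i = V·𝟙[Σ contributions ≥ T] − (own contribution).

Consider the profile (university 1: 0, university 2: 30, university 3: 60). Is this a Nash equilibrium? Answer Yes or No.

Yes

Total = 90 ≥ 90: provided.
University 1 (pledges 0, payoff 140): pledging 60 → total 150, payoff 80. No gain.
University 2 (pledges 30, payoff 110): dropping to 0 → total 60, payoff 0. No gain.
University 3 (pledges 60, payoff 80): dropping to 0 → total 30, payoff 0. No gain.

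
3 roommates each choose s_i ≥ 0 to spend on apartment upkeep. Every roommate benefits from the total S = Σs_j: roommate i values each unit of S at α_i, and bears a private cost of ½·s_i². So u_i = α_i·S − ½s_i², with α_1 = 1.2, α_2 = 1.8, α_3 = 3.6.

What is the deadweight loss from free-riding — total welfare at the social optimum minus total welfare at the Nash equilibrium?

Roommate i's FOC: ∂u_i/∂s_i = α_i − s_i = 0, so s_i* = α_i.
NE contributions = (1.2, 1.8, 3.6); S = 6.6.
W^NE = (Σα)·S − ½Σα_i² = 6.6² − ½·17.64 = 34.74.
Planner sets s_i = Σα_j = 6.6 for every i, so S^SO = 3·6.6 = 19.8.
W^SO = (Σα)·S^SO − ½·3·(Σα)² = (3/2)·6.6² = 65.34.
Deadweight loss = W^SO − W^NE = 30.6.

30.6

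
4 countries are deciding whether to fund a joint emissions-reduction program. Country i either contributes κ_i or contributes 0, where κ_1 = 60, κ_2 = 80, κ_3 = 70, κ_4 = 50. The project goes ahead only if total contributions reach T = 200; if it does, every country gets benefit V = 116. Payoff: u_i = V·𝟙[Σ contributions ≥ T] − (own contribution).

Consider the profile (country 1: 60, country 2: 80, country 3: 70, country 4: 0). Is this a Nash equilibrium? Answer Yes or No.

Total = 210 ≥ 200: provided.
Country 1 (pledges 60, payoff 56): dropping to 0 → total 150, payoff 0. No gain.
Country 2 (pledges 80, payoff 36): dropping to 0 → total 130, payoff 0. No gain.
Country 3 (pledges 70, payoff 46): dropping to 0 → total 140, payoff 0. No gain.
Country 4 (pledges 0, payoff 116): pledging 50 → total 260, payoff 66. No gain.

Yes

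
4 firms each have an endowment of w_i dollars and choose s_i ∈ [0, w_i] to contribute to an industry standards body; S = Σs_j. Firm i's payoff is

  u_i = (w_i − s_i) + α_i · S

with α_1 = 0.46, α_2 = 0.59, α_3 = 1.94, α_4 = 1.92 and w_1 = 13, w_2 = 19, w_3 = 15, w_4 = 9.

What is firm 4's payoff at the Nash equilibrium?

∂u_i/∂s_i = α_i − 1, so firm i contributes w_i if α_i > 1, else 0.
α_i > 1 for i ∈ {3, 4}; NE contributions (0, 0, 15, 9), S = 24.
u_4 = (9 − 9) + 1.92·24 = 46.08.

46.08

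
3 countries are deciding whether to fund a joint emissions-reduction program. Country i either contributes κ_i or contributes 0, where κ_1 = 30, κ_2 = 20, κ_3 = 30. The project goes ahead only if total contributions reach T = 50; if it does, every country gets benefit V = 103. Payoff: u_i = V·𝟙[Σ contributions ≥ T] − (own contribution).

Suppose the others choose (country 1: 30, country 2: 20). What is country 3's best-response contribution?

0

Others' total = 50 ≥ 50; contributing adds cost 30 for no extra benefit.
Best response: 0.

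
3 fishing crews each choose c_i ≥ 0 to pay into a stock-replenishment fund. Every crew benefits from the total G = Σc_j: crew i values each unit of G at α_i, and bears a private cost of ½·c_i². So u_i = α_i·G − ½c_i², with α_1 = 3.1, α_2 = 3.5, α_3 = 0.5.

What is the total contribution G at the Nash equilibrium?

Crew i's FOC: ∂u_i/∂c_i = α_i − c_i = 0, so c_i* = α_i.
NE contributions = (3.1, 3.5, 0.5); G = 7.1.

7.1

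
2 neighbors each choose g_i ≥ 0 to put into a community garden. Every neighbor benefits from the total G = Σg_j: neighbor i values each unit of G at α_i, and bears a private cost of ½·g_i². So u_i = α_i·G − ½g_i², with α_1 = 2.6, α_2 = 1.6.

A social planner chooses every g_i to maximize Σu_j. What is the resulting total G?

8.4

Planner FOC: ∂(Σu_j)/∂g_i = (Σα_j) − g_i = 0, so g_i^SO = Σα_j = 4.2 for every i; G^SO = 8.4.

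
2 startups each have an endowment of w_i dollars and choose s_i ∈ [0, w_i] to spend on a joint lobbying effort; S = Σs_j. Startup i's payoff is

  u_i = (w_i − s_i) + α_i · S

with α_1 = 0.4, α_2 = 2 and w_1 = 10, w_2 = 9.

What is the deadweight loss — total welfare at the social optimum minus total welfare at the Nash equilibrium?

14

∂u_i/∂s_i = α_i − 1, so startup i contributes w_i if α_i > 1, else 0.
α_i > 1 for i ∈ {2}; NE contributions (0, 9), S = 9.
W^NE = Σw_i − S^NE + (Σα_i)·S^NE = 19 + 1.4·9 = 31.6.
Planner: ∂(Σu_j)/∂s_i = Σα_j − 1 = 1.4 > 0, so everyone contributes w_i; S^SO = 19, W^SO = 19 + 1.4·19 = 45.6.
Deadweight loss = 14.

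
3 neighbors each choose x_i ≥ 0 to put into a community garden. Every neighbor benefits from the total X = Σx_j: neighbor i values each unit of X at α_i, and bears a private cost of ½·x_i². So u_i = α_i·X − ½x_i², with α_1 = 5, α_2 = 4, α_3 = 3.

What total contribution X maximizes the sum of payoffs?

36

Planner FOC: ∂(Σu_j)/∂x_i = (Σα_j) − x_i = 0, so x_i^SO = Σα_j = 12 for every i; X^SO = 36.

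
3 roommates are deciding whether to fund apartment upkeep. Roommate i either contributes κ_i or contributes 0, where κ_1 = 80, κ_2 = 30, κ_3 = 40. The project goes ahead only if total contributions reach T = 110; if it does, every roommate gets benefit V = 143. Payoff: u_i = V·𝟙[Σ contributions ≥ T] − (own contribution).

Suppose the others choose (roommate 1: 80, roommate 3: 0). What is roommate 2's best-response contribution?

30

Others' total = 80. Contributing 30 brings total to 110 ≥ 110: gain V − κ_2 = 113.
Best response: 30.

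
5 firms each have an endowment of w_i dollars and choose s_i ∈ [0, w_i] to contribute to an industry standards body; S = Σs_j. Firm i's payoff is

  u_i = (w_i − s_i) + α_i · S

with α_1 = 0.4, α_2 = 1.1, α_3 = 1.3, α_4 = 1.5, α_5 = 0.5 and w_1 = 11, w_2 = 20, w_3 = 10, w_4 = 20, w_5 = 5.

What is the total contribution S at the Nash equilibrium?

50

∂u_i/∂s_i = α_i − 1, so firm i contributes w_i if α_i > 1, else 0.
α_i > 1 for i ∈ {2, 3, 4}; NE contributions (0, 20, 10, 20, 0), S = 50.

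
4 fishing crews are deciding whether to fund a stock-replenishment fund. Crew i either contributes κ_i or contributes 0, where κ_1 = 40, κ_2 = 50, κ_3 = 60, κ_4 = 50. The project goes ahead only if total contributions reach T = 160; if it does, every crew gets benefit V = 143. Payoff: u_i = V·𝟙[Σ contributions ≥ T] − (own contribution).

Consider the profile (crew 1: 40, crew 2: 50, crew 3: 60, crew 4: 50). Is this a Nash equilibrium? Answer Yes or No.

No

Total = 200 ≥ 160: provided.
Crew 1 (pledges 40, payoff 103): dropping to 0 → total 160, payoff 143. Profitable deviation.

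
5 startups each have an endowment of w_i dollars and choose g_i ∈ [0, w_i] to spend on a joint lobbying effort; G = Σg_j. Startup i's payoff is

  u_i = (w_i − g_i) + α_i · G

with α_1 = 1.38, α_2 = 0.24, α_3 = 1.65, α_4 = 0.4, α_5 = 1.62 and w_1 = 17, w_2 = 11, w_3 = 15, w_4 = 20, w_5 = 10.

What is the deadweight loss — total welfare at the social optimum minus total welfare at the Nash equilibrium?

132.99

∂u_i/∂g_i = α_i − 1, so startup i contributes w_i if α_i > 1, else 0.
α_i > 1 for i ∈ {1, 3, 5}; NE contributions (17, 0, 15, 0, 10), G = 42.
W^NE = Σw_i − G^NE + (Σα_i)·G^NE = 73 + 4.29·42 = 253.18.
Planner: ∂(Σu_j)/∂g_i = Σα_j − 1 = 4.29 > 0, so everyone contributes w_i; G^SO = 73, W^SO = 73 + 4.29·73 = 386.17.
Deadweight loss = 132.99.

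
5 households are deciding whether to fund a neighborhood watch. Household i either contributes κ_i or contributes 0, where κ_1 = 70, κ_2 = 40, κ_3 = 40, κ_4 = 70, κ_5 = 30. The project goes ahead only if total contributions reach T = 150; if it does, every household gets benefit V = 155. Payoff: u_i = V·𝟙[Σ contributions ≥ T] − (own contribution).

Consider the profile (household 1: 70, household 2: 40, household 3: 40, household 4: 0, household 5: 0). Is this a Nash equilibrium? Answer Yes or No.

Yes

Total = 150 ≥ 150: provided.
Household 1 (pledges 70, payoff 85): dropping to 0 → total 80, payoff 0. No gain.
Household 2 (pledges 40, payoff 115): dropping to 0 → total 110, payoff 0. No gain.
Household 3 (pledges 40, payoff 115): dropping to 0 → total 110, payoff 0. No gain.
Household 4 (pledges 0, payoff 155): pledging 70 → total 220, payoff 85. No gain.
Household 5 (pledges 0, payoff 155): pledging 30 → total 180, payoff 125. No gain.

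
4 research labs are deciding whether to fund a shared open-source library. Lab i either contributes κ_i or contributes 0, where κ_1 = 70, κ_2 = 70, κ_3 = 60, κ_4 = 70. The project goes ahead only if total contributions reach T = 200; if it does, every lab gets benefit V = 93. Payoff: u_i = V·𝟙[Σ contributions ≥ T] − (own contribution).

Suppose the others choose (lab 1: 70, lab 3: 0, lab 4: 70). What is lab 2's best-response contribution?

70

Others' total = 140. Contributing 70 brings total to 210 ≥ 200: gain V − κ_2 = 23.
Best response: 70.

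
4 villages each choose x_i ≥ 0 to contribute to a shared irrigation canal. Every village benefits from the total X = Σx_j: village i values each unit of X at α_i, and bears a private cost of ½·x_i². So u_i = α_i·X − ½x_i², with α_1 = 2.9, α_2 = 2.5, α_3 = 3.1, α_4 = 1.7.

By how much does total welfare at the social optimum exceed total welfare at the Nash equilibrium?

117.62

Village i's FOC: ∂u_i/∂x_i = α_i − x_i = 0, so x_i* = α_i.
NE contributions = (2.9, 2.5, 3.1, 1.7); X = 10.2.
W^NE = (Σα)·X − ½Σα_i² = 10.2² − ½·27.16 = 90.46.
Planner sets x_i = Σα_j = 10.2 for every i, so X^SO = 4·10.2 = 40.8.
W^SO = (Σα)·X^SO − ½·4·(Σα)² = (4/2)·10.2² = 208.08.
Deadweight loss = W^SO − W^NE = 117.62.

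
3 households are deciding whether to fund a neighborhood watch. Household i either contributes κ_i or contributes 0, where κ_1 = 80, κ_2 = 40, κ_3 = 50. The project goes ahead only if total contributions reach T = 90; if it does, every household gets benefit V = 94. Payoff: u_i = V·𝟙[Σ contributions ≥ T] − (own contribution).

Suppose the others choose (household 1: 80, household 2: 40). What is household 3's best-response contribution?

0

Others' total = 120 ≥ 90; contributing adds cost 50 for no extra benefit.
Best response: 0.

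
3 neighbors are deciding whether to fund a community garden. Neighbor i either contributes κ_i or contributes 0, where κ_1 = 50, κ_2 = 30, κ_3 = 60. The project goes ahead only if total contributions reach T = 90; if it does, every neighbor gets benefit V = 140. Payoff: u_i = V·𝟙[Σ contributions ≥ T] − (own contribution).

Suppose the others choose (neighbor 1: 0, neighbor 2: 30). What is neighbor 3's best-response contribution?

Others' total = 30. Contributing 60 brings total to 90 ≥ 90: gain V − κ_3 = 80.
Best response: 60.

60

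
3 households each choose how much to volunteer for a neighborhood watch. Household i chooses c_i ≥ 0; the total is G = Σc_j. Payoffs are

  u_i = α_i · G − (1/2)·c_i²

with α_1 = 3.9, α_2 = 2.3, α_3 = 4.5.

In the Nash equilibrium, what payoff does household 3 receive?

38.025

Household i's FOC: ∂u_i/∂c_i = α_i − c_i = 0, so c_i* = α_i.
NE contributions = (3.9, 2.3, 4.5); G = 10.7.
u_3 = α_3·G − ½·(c_3)² = 4.5·10.7 − ½·4.5² = 38.025.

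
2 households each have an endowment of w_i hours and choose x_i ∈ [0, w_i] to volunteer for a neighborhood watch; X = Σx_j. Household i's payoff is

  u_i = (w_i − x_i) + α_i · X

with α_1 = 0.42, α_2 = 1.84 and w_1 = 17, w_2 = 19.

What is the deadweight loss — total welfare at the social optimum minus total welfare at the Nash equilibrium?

21.42

∂u_i/∂x_i = α_i − 1, so household i contributes w_i if α_i > 1, else 0.
α_i > 1 for i ∈ {2}; NE contributions (0, 19), X = 19.
W^NE = Σw_i − X^NE + (Σα_i)·X^NE = 36 + 1.26·19 = 59.94.
Planner: ∂(Σu_j)/∂x_i = Σα_j − 1 = 1.26 > 0, so everyone contributes w_i; X^SO = 36, W^SO = 36 + 1.26·36 = 81.36.
Deadweight loss = 21.42.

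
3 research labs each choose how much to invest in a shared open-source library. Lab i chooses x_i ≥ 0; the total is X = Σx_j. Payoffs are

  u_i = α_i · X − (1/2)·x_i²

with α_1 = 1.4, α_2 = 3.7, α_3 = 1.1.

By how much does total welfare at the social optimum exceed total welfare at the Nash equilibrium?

27.65

Lab i's FOC: ∂u_i/∂x_i = α_i − x_i = 0, so x_i* = α_i.
NE contributions = (1.4, 3.7, 1.1); X = 6.2.
W^NE = (Σα)·X − ½Σα_i² = 6.2² − ½·16.86 = 30.01.
Planner sets x_i = Σα_j = 6.2 for every i, so X^SO = 3·6.2 = 18.6.
W^SO = (Σα)·X^SO − ½·3·(Σα)² = (3/2)·6.2² = 57.66.
Deadweight loss = W^SO − W^NE = 27.65.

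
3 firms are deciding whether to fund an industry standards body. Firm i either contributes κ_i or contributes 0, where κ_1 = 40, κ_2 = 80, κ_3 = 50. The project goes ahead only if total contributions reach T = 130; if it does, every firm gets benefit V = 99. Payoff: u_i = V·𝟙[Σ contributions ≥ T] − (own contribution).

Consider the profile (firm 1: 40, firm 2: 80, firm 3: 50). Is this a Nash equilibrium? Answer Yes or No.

Total = 170 ≥ 130: provided.
Firm 1 (pledges 40, payoff 59): dropping to 0 → total 130, payoff 99. Profitable deviation.

No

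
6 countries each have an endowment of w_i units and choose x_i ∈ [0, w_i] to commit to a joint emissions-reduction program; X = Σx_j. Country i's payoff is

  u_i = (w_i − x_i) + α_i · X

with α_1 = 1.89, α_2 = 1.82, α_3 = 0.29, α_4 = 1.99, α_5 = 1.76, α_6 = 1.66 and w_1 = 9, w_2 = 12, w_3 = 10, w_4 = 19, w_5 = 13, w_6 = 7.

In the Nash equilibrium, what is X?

∂u_i/∂x_i = α_i − 1, so country i contributes w_i if α_i > 1, else 0.
α_i > 1 for i ∈ {1, 2, 4, 5, 6}; NE contributions (9, 12, 0, 19, 13, 7), X = 60.

60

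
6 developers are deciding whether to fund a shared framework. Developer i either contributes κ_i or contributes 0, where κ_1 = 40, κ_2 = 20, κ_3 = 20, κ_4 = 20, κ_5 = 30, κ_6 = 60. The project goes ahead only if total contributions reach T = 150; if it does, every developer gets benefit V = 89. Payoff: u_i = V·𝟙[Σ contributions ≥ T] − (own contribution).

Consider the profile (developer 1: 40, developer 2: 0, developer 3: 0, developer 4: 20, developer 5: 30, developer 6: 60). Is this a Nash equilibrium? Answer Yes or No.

Yes

Total = 150 ≥ 150: provided.
Developer 1 (pledges 40, payoff 49): dropping to 0 → total 110, payoff 0. No gain.
Developer 2 (pledges 0, payoff 89): pledging 20 → total 170, payoff 69. No gain.
Developer 3 (pledges 0, payoff 89): pledging 20 → total 170, payoff 69. No gain.
Developer 4 (pledges 20, payoff 69): dropping to 0 → total 130, payoff 0. No gain.
Developer 5 (pledges 30, payoff 59): dropping to 0 → total 120, payoff 0. No gain.
Developer 6 (pledges 60, payoff 29): dropping to 0 → total 90, payoff 0. No gain.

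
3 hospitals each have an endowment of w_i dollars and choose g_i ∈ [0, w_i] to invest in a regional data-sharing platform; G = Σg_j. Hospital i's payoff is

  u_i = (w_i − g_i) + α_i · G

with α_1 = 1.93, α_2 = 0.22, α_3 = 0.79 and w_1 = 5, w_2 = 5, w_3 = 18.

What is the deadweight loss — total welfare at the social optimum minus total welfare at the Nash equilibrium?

∂u_i/∂g_i = α_i − 1, so hospital i contributes w_i if α_i > 1, else 0.
α_i > 1 for i ∈ {1}; NE contributions (5, 0, 0), G = 5.
W^NE = Σw_i − G^NE + (Σα_i)·G^NE = 28 + 1.94·5 = 37.7.
Planner: ∂(Σu_j)/∂g_i = Σα_j − 1 = 1.94 > 0, so everyone contributes w_i; G^SO = 28, W^SO = 28 + 1.94·28 = 82.32.
Deadweight loss = 44.62.

44.62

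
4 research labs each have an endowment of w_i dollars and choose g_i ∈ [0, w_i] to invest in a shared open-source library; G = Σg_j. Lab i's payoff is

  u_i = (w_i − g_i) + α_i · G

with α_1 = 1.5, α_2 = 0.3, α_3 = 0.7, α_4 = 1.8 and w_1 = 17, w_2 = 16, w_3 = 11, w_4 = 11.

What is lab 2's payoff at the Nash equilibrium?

∂u_i/∂g_i = α_i − 1, so lab i contributes w_i if α_i > 1, else 0.
α_i > 1 for i ∈ {1, 4}; NE contributions (17, 0, 0, 11), G = 28.
u_2 = (16 − 0) + 0.3·28 = 24.4.

24.4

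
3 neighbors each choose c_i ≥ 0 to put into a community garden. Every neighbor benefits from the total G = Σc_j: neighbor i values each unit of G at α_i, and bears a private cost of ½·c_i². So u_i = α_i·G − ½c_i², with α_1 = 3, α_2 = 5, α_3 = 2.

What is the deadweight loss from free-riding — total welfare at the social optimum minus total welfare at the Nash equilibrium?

Neighbor i's FOC: ∂u_i/∂c_i = α_i − c_i = 0, so c_i* = α_i.
NE contributions = (3, 5, 2); G = 10.
W^NE = (Σα)·G − ½Σα_i² = 10² − ½·38 = 81.
Planner sets c_i = Σα_j = 10 for every i, so G^SO = 3·10 = 30.
W^SO = (Σα)·G^SO − ½·3·(Σα)² = (3/2)·10² = 150.
Deadweight loss = W^SO − W^NE = 69.

69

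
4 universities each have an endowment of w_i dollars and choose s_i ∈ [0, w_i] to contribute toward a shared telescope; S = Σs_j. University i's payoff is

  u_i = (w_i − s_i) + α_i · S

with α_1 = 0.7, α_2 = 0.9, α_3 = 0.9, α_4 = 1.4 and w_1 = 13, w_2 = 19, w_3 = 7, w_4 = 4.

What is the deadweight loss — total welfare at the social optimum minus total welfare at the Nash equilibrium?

113.1

∂u_i/∂s_i = α_i − 1, so university i contributes w_i if α_i > 1, else 0.
α_i > 1 for i ∈ {4}; NE contributions (0, 0, 0, 4), S = 4.
W^NE = Σw_i − S^NE + (Σα_i)·S^NE = 43 + 2.9·4 = 54.6.
Planner: ∂(Σu_j)/∂s_i = Σα_j − 1 = 2.9 > 0, so everyone contributes w_i; S^SO = 43, W^SO = 43 + 2.9·43 = 167.7.
Deadweight loss = 113.1.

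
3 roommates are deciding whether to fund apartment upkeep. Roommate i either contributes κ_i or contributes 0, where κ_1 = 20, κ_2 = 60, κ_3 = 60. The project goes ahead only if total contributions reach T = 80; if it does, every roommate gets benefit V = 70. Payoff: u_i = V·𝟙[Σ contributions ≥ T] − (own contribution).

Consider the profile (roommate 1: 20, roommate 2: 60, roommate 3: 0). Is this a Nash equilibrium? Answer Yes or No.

Total = 80 ≥ 80: provided.
Roommate 1 (pledges 20, payoff 50): dropping to 0 → total 60, payoff 0. No gain.
Roommate 2 (pledges 60, payoff 10): dropping to 0 → total 20, payoff 0. No gain.
Roommate 3 (pledges 0, payoff 70): pledging 60 → total 140, payoff 10. No gain.

Yes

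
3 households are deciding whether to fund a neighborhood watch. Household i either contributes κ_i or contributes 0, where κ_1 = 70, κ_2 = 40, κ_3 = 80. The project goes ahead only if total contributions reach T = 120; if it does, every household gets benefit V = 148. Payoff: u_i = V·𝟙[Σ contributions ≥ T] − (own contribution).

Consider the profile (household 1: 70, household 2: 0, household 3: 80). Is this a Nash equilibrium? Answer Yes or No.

Total = 150 ≥ 120: provided.
Household 1 (pledges 70, payoff 78): dropping to 0 → total 80, payoff 0. No gain.
Household 2 (pledges 0, payoff 148): pledging 40 → total 190, payoff 108. No gain.
Household 3 (pledges 80, payoff 68): dropping to 0 → total 70, payoff 0. No gain.

Yes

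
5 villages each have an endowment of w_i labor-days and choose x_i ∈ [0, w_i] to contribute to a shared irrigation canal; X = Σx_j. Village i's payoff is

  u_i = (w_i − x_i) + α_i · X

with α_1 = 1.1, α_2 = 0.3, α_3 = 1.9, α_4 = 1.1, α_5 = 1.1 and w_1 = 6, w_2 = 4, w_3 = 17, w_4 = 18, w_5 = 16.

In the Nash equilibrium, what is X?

57

∂u_i/∂x_i = α_i − 1, so village i contributes w_i if α_i > 1, else 0.
α_i > 1 for i ∈ {1, 3, 4, 5}; NE contributions (6, 0, 17, 18, 16), X = 57.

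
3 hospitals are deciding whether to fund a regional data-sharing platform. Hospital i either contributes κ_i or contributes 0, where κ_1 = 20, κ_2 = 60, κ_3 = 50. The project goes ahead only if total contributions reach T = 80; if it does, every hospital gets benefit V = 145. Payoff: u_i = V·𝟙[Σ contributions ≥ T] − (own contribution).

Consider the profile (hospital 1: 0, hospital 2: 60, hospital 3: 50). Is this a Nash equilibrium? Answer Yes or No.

Total = 110 ≥ 80: provided.
Hospital 1 (pledges 0, payoff 145): pledging 20 → total 130, payoff 125. No gain.
Hospital 2 (pledges 60, payoff 85): dropping to 0 → total 50, payoff 0. No gain.
Hospital 3 (pledges 50, payoff 95): dropping to 0 → total 60, payoff 0. No gain.

Yes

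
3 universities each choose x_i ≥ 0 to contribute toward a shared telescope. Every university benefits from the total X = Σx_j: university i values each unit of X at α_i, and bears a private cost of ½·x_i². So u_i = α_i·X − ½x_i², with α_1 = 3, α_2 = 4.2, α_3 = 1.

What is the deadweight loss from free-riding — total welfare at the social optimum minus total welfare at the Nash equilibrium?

University i's FOC: ∂u_i/∂x_i = α_i − x_i = 0, so x_i* = α_i.
NE contributions = (3, 4.2, 1); X = 8.2.
W^NE = (Σα)·X − ½Σα_i² = 8.2² − ½·27.64 = 53.42.
Planner sets x_i = Σα_j = 8.2 for every i, so X^SO = 3·8.2 = 24.6.
W^SO = (Σα)·X^SO − ½·3·(Σα)² = (3/2)·8.2² = 100.86.
Deadweight loss = W^SO − W^NE = 47.44.

47.44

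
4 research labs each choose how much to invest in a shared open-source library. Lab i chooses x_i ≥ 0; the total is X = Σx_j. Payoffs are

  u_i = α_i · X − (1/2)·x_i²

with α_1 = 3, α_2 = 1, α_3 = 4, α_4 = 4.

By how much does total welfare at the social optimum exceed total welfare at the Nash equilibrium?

Lab i's FOC: ∂u_i/∂x_i = α_i − x_i = 0, so x_i* = α_i.
NE contributions = (3, 1, 4, 4); X = 12.
W^NE = (Σα)·X − ½Σα_i² = 12² − ½·42 = 123.
Planner sets x_i = Σα_j = 12 for every i, so X^SO = 4·12 = 48.
W^SO = (Σα)·X^SO − ½·4·(Σα)² = (4/2)·12² = 288.
Deadweight loss = W^SO − W^NE = 165.

165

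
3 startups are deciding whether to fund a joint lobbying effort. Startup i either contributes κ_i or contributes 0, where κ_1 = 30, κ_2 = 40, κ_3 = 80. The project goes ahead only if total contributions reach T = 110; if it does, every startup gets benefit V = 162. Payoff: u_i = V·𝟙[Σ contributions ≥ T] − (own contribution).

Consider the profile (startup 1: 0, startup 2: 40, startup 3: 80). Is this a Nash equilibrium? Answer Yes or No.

Total = 120 ≥ 110: provided.
Startup 1 (pledges 0, payoff 162): pledging 30 → total 150, payoff 132. No gain.
Startup 2 (pledges 40, payoff 122): dropping to 0 → total 80, payoff 0. No gain.
Startup 3 (pledges 80, payoff 82): dropping to 0 → total 40, payoff 0. No gain.

Yes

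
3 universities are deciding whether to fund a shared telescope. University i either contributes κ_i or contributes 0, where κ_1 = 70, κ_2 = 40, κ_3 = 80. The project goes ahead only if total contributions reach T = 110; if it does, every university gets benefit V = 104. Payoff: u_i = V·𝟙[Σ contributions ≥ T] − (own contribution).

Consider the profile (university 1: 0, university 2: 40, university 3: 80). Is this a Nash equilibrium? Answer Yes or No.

Total = 120 ≥ 110: provided.
University 1 (pledges 0, payoff 104): pledging 70 → total 190, payoff 34. No gain.
University 2 (pledges 40, payoff 64): dropping to 0 → total 80, payoff 0. No gain.
University 3 (pledges 80, payoff 24): dropping to 0 → total 40, payoff 0. No gain.

Yes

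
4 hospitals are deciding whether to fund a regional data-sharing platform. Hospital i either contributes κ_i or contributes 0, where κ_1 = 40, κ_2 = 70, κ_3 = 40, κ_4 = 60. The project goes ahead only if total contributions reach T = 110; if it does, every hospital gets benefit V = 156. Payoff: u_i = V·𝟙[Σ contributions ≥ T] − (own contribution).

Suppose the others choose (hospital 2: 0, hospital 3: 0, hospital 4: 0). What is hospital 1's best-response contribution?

Others' total = 0. Even contributing 40 gives 40 < 110: no benefit either way.
Best response: 0.

0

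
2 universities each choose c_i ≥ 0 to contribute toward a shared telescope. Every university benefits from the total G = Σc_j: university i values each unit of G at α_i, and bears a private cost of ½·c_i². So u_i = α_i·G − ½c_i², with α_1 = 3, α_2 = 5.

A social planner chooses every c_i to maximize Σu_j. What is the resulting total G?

16

Planner FOC: ∂(Σu_j)/∂c_i = (Σα_j) − c_i = 0, so c_i^SO = Σα_j = 8 for every i; G^SO = 16.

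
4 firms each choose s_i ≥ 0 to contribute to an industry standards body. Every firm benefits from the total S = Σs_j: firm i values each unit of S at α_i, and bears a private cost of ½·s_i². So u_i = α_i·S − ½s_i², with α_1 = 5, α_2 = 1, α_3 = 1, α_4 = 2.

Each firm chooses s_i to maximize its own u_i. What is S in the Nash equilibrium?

9

Firm i's FOC: ∂u_i/∂s_i = α_i − s_i = 0, so s_i* = α_i.
NE contributions = (5, 1, 1, 2); S = 9.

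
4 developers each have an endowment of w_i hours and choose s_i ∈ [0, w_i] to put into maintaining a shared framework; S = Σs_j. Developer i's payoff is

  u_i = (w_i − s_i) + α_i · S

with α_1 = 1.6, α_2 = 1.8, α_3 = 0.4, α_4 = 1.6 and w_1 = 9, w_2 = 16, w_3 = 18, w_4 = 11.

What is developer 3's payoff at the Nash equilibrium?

∂u_i/∂s_i = α_i − 1, so developer i contributes w_i if α_i > 1, else 0.
α_i > 1 for i ∈ {1, 2, 4}; NE contributions (9, 16, 0, 11), S = 36.
u_3 = (18 − 0) + 0.4·36 = 32.4.

32.4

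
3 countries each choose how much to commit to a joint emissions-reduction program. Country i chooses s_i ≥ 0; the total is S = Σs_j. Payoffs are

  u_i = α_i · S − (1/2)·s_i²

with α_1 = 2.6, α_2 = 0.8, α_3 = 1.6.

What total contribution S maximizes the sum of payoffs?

15

Planner FOC: ∂(Σu_j)/∂s_i = (Σα_j) − s_i = 0, so s_i^SO = Σα_j = 5 for every i; S^SO = 15.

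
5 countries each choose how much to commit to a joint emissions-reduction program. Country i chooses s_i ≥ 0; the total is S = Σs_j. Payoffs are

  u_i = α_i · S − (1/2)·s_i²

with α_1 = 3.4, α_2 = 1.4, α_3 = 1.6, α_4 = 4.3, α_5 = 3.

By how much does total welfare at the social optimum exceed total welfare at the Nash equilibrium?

303.32

Country i's FOC: ∂u_i/∂s_i = α_i − s_i = 0, so s_i* = α_i.
NE contributions = (3.4, 1.4, 1.6, 4.3, 3); S = 13.7.
W^NE = (Σα)·S − ½Σα_i² = 13.7² − ½·43.57 = 165.905.
Planner sets s_i = Σα_j = 13.7 for every i, so S^SO = 5·13.7 = 68.5.
W^SO = (Σα)·S^SO − ½·5·(Σα)² = (5/2)·13.7² = 469.225.
Deadweight loss = W^SO − W^NE = 303.32.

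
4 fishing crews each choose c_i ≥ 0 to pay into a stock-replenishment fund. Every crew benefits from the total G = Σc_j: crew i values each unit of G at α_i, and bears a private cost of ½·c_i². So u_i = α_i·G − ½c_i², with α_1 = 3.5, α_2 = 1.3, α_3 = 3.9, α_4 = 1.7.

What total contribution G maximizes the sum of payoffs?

41.6

Planner FOC: ∂(Σu_j)/∂c_i = (Σα_j) − c_i = 0, so c_i^SO = Σα_j = 10.4 for every i; G^SO = 41.6.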